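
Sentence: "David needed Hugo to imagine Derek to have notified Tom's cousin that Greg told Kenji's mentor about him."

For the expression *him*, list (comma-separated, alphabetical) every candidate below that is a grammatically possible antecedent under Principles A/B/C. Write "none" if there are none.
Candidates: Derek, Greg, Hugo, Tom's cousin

Derek, Hugo, Tom's cousin

*him* is a pronoun; Principle B requires it to be free in its binding domain — the clause headed by 'told'.
— Derek: subject of the clause headed by 'notified'; c-commands the pronoun but lies outside its binding domain — allowed.
— Greg: subject of the clause headed by 'told'; c-commands the pronoun within its binding domain — blocked (Principle B).
— Hugo: subject of the clause headed by 'imagine'; c-commands the pronoun but lies outside its binding domain — allowed.
— Tom's cousin: object of the clause headed by 'notified'; c-commands the pronoun but lies outside its binding domain — allowed.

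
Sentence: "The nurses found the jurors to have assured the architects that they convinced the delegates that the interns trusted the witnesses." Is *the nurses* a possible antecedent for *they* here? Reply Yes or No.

*they* is a pronoun; Principle B requires it to be free in its binding domain — the clause headed by 'convinced'.
— the nurses: subject of the matrix clause; c-commands the pronoun but lies outside its binding domain — allowed.

Yes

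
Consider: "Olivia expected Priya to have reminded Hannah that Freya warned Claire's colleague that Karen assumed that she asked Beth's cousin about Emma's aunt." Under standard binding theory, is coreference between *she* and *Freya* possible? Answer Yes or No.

Yes

*Freya* is an R-expression; Principle C requires it to be free (not bound by any c-commanding expression).
— she: subject of the clause headed by 'asked'; the pronoun does not c-command the R-expression — coreference allowed.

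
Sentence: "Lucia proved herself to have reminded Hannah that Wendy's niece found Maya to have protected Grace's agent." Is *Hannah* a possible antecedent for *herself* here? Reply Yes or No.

*herself* is a reflexive; Principle A requires it to be bound within its binding domain — the matrix clause.
— Hannah: object of the clause headed by 'reminded'; does not c-command the reflexive — cannot bind it (Principle A).

No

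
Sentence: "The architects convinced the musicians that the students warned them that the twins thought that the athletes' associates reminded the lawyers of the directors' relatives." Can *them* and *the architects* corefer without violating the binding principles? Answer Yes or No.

*the architects* is an R-expression; Principle C requires it to be free (not bound by any c-commanding expression).
— them: object of the clause headed by 'warned'; the pronoun does not c-command the R-expression — coreference allowed.

Yes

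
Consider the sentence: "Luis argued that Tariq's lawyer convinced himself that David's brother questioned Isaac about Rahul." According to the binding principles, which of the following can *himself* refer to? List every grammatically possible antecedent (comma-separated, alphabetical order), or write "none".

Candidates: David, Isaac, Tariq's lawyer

*himself* is a reflexive; Principle A requires it to be bound within its binding domain — the clause headed by 'convinced'.
— David: possessor inside the subject DP of the clause headed by 'questioned'; does not c-command the reflexive — cannot bind it (Principle A).
— Isaac: object of the clause headed by 'questioned'; does not c-command the reflexive — cannot bind it (Principle A).
— Tariq's lawyer: subject of the clause headed by 'convinced'; c-commands the reflexive within its binding domain — allowed (Principle A).

Tariq's lawyer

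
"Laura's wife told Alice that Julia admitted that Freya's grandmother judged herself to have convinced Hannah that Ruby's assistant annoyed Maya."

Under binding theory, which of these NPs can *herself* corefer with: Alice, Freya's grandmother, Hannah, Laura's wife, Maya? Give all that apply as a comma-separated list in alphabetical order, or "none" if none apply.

Freya's grandmother

*herself* is a reflexive; Principle A requires it to be bound within its binding domain — the clause headed by 'judged'.
— Alice: object of the matrix clause; c-commands the reflexive but lies outside its binding domain — cannot bind it (Principle A).
— Freya's grandmother: subject of the clause headed by 'judged'; c-commands the reflexive within its binding domain — allowed (Principle A).
— Hannah: object of the clause headed by 'convinced'; does not c-command the reflexive — cannot bind it (Principle A).
— Laura's wife: subject of the matrix clause; c-commands the reflexive but lies outside its binding domain — cannot bind it (Principle A).
— Maya: object of the clause headed by 'annoyed'; does not c-command the reflexive — cannot bind it (Principle A).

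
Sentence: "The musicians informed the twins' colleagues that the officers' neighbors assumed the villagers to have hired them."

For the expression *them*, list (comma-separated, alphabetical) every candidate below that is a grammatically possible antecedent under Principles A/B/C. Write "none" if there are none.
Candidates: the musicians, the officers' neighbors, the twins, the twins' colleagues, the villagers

*them* is a pronoun; Principle B requires it to be free in its binding domain — the clause headed by 'hired'.
— the musicians: subject of the matrix clause; c-commands the pronoun but lies outside its binding domain — allowed.
— the officers' neighbors: subject of the clause headed by 'assumed'; c-commands the pronoun but lies outside its binding domain — allowed.
— the twins: possessor inside the object DP of the matrix clause; does not c-command the pronoun — Principle B does not apply; allowed.
— the twins' colleagues: object of the matrix clause; c-commands the pronoun but lies outside its binding domain — allowed.
— the villagers: subject of the clause headed by 'hired'; c-commands the pronoun within its binding domain — blocked (Principle B).

the musicians, the officers' neighbors, the twins, the twins' colleagues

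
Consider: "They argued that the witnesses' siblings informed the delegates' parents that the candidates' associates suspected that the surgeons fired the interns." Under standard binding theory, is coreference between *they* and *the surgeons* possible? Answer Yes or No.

*the surgeons* is an R-expression; Principle C requires it to be free (not bound by any c-commanding expression).
— they: subject of the matrix clause; the pronoun c-commands the R-expression — coreference blocked (Principle C).

No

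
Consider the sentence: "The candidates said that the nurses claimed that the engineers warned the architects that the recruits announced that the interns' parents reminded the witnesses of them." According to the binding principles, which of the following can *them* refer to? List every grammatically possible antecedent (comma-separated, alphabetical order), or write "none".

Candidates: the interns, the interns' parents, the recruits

*them* is a pronoun; Principle B requires it to be free in its binding domain — the clause headed by 'reminded'.
— the interns: possessor inside the subject DP of the clause headed by 'reminded'; does not c-command the pronoun — Principle B does not apply; allowed.
— the interns' parents: subject of the clause headed by 'reminded'; c-commands the pronoun within its binding domain — blocked (Principle B).
— the recruits: subject of the clause headed by 'announced'; c-commands the pronoun but lies outside its binding domain — allowed.

the interns, the recruits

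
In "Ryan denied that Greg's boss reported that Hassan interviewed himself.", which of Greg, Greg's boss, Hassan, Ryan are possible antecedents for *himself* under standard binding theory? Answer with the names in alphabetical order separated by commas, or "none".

*himself* is a reflexive; Principle A requires it to be bound within its binding domain — the clause headed by 'interviewed'.
— Greg: possessor inside the subject DP of the clause headed by 'reported'; does not c-command the reflexive — cannot bind it (Principle A).
— Greg's boss: subject of the clause headed by 'reported'; c-commands the reflexive but lies outside its binding domain — cannot bind it (Principle A).
— Hassan: subject of the clause headed by 'interviewed'; c-commands the reflexive within its binding domain — allowed (Principle A).
— Ryan: subject of the matrix clause; c-commands the reflexive but lies outside its binding domain — cannot bind it (Principle A).

Hassan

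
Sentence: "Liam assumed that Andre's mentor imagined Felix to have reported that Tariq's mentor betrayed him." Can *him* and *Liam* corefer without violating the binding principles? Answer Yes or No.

Yes

*Liam* is an R-expression; Principle C requires it to be free (not bound by any c-commanding expression).
— him: object of the clause headed by 'betrayed'; the pronoun does not c-command the R-expression — coreference allowed.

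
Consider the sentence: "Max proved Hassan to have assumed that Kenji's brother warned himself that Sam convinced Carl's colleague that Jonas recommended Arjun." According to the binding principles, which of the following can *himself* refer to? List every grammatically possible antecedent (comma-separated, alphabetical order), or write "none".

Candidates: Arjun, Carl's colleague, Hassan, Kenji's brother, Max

*himself* is a reflexive; Principle A requires it to be bound within its binding domain — the clause headed by 'warned'.
— Arjun: object of the clause headed by 'recommended'; does not c-command the reflexive — cannot bind it (Principle A).
— Carl's colleague: object of the clause headed by 'convinced'; does not c-command the reflexive — cannot bind it (Principle A).
— Hassan: subject of the clause headed by 'assumed'; c-commands the reflexive but lies outside its binding domain — cannot bind it (Principle A).
— Kenji's brother: subject of the clause headed by 'warned'; c-commands the reflexive within its binding domain — allowed (Principle A).
— Max: subject of the matrix clause; c-commands the reflexive but lies outside its binding domain — cannot bind it (Principle A).

Kenji's brother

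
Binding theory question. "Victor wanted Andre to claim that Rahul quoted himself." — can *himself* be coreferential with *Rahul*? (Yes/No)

Yes

*himself* is a reflexive; Principle A requires it to be bound within its binding domain — the clause headed by 'quoted'.
— Rahul: subject of the clause headed by 'quoted'; c-commands the reflexive within its binding domain — allowed (Principle A).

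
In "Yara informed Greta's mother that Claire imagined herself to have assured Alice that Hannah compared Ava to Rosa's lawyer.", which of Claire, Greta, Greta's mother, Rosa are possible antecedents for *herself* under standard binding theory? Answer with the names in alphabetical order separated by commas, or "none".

*herself* is a reflexive; Principle A requires it to be bound within its binding domain — the clause headed by 'imagined'.
— Claire: subject of the clause headed by 'imagined'; c-commands the reflexive within its binding domain — allowed (Principle A).
— Greta: possessor inside the object DP of the matrix clause; does not c-command the reflexive — cannot bind it (Principle A).
— Greta's mother: object of the matrix clause; c-commands the reflexive but lies outside its binding domain — cannot bind it (Principle A).
— Rosa: possessor inside the second object DP of the clause headed by 'compared'; does not c-command the reflexive — cannot bind it (Principle A).

Claire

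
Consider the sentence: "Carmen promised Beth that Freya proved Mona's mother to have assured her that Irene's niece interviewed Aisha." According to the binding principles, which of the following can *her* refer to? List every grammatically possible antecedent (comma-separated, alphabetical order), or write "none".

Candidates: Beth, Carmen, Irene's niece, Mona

Beth, Carmen, Mona

*her* is a pronoun; Principle B requires it to be free in its binding domain — the clause headed by 'assured'.
— Beth: object of the matrix clause; c-commands the pronoun but lies outside its binding domain — allowed.
— Carmen: subject of the matrix clause; c-commands the pronoun but lies outside its binding domain — allowed.
— Irene's niece: subject of the clause headed by 'interviewed'; is c-commanded by the pronoun; coreference would bind this R-expression — blocked (Principle C).
— Mona: possessor inside the subject DP of the clause headed by 'assured'; does not c-command the pronoun — Principle B does not apply; allowed.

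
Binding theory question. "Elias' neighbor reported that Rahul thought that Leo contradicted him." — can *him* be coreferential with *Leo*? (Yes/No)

*him* is a pronoun; Principle B requires it to be free in its binding domain — the clause headed by 'contradicted'.
— Leo: subject of the clause headed by 'contradicted'; c-commands the pronoun within its binding domain — blocked (Principle B).

No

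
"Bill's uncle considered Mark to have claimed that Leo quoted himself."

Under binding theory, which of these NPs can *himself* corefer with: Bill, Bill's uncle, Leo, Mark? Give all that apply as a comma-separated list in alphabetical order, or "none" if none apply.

Leo

*himself* is a reflexive; Principle A requires it to be bound within its binding domain — the clause headed by 'quoted'.
— Bill: possessor inside the subject DP of the matrix clause; does not c-command the reflexive — cannot bind it (Principle A).
— Bill's uncle: subject of the matrix clause; c-commands the reflexive but lies outside its binding domain — cannot bind it (Principle A).
— Leo: subject of the clause headed by 'quoted'; c-commands the reflexive within its binding domain — allowed (Principle A).
— Mark: subject of the clause headed by 'claimed'; c-commands the reflexive but lies outside its binding domain — cannot bind it (Principle A).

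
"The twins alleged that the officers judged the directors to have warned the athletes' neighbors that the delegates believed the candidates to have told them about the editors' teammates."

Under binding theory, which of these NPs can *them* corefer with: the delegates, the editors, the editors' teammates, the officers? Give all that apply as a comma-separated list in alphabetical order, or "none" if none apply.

the delegates, the officers

*them* is a pronoun; Principle B requires it to be free in its binding domain — the clause headed by 'told'.
— the delegates: subject of the clause headed by 'believed'; c-commands the pronoun but lies outside its binding domain — allowed.
— the editors: possessor inside the second object DP of the clause headed by 'told'; is c-commanded by the pronoun; coreference would bind this R-expression — blocked (Principle C).
— the editors' teammates: second object of the clause headed by 'told'; is c-commanded by the pronoun; coreference would bind this R-expression — blocked (Principle C).
— the officers: subject of the clause headed by 'judged'; c-commands the pronoun but lies outside its binding domain — allowed.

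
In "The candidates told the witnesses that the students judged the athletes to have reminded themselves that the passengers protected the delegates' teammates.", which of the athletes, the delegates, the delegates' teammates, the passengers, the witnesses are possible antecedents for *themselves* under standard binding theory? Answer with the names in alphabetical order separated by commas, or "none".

*themselves* is a reflexive; Principle A requires it to be bound within its binding domain — the clause headed by 'reminded'.
— the athletes: subject of the clause headed by 'reminded'; c-commands the reflexive within its binding domain — allowed (Principle A).
— the delegates: possessor inside the object DP of the clause headed by 'protected'; does not c-command the reflexive — cannot bind it (Principle A).
— the delegates' teammates: object of the clause headed by 'protected'; does not c-command the reflexive — cannot bind it (Principle A).
— the passengers: subject of the clause headed by 'protected'; does not c-command the reflexive — cannot bind it (Principle A).
— the witnesses: object of the matrix clause; c-commands the reflexive but lies outside its binding domain — cannot bind it (Principle A).

the athletes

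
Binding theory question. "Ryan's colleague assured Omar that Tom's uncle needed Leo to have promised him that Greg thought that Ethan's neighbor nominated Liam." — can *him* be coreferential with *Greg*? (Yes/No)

No

*him* is a pronoun; Principle B requires it to be free in its binding domain — the clause headed by 'promised'.
— Greg: subject of the clause headed by 'thought'; is c-commanded by the pronoun; coreference would bind this R-expression — blocked (Principle C).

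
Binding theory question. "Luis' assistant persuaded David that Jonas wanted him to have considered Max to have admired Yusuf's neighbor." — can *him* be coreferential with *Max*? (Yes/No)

No

*him* is a pronoun; Principle B requires it to be free in its binding domain — the clause headed by 'wanted'.
— Max: subject of the clause headed by 'admired'; is c-commanded by the pronoun; coreference would bind this R-expression — blocked (Principle C).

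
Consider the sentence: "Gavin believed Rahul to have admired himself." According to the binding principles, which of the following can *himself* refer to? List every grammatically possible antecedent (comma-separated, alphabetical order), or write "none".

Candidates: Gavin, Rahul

*himself* is a reflexive; Principle A requires it to be bound within its binding domain — the clause headed by 'admired'.
— Gavin: subject of the matrix clause; c-commands the reflexive but lies outside its binding domain — cannot bind it (Principle A).
— Rahul: subject of the clause headed by 'admired'; c-commands the reflexive within its binding domain — allowed (Principle A).

Rahul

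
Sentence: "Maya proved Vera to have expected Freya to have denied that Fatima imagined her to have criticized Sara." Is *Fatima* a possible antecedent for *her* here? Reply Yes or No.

*her* is a pronoun; Principle B requires it to be free in its binding domain — the clause headed by 'imagined'.
— Fatima: subject of the clause headed by 'imagined'; c-commands the pronoun within its binding domain — blocked (Principle B).

No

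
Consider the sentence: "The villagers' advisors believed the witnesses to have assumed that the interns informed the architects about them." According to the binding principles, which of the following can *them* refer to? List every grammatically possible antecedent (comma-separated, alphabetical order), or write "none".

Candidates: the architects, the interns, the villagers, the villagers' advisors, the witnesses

the villagers, the villagers' advisors, the witnesses

*them* is a pronoun; Principle B requires it to be free in its binding domain — the clause headed by 'informed'.
— the architects: object of the clause headed by 'informed'; c-commands the pronoun within its binding domain — blocked (Principle B).
— the interns: subject of the clause headed by 'informed'; c-commands the pronoun within its binding domain — blocked (Principle B).
— the villagers: possessor inside the subject DP of the matrix clause; does not c-command the pronoun — Principle B does not apply; allowed.
— the villagers' advisors: subject of the matrix clause; c-commands the pronoun but lies outside its binding domain — allowed.
— the witnesses: subject of the clause headed by 'assumed'; c-commands the pronoun but lies outside its binding domain — allowed.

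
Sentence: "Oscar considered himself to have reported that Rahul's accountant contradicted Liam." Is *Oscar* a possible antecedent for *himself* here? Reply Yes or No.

Yes

*himself* is a reflexive; Principle A requires it to be bound within its binding domain — the matrix clause.
— Oscar: subject of the matrix clause; c-commands the reflexive within its binding domain — allowed (Principle A).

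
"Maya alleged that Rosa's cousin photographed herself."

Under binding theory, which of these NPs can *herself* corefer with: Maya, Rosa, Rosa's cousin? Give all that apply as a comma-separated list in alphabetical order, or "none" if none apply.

Rosa's cousin

*herself* is a reflexive; Principle A requires it to be bound within its binding domain — the clause headed by 'photographed'.
— Maya: subject of the matrix clause; c-commands the reflexive but lies outside its binding domain — cannot bind it (Principle A).
— Rosa: possessor inside the subject DP of the clause headed by 'photographed'; does not c-command the reflexive — cannot bind it (Principle A).
— Rosa's cousin: subject of the clause headed by 'photographed'; c-commands the reflexive within its binding domain — allowed (Principle A).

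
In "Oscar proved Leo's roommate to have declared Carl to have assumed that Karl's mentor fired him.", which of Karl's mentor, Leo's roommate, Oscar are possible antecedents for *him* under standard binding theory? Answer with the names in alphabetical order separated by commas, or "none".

Leo's roommate, Oscar

*him* is a pronoun; Principle B requires it to be free in its binding domain — the clause headed by 'fired'.
— Karl's mentor: subject of the clause headed by 'fired'; c-commands the pronoun within its binding domain — blocked (Principle B).
— Leo's roommate: subject of the clause headed by 'declared'; c-commands the pronoun but lies outside its binding domain — allowed.
— Oscar: subject of the matrix clause; c-commands the pronoun but lies outside its binding domain — allowed.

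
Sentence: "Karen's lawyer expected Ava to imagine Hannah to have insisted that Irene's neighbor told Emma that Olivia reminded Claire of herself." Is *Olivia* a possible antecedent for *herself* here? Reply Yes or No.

Yes

*herself* is a reflexive; Principle A requires it to be bound within its binding domain — the clause headed by 'reminded'.
— Olivia: subject of the clause headed by 'reminded'; c-commands the reflexive within its binding domain — allowed (Principle A).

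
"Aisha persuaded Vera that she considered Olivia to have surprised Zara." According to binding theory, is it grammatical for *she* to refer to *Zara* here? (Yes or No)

*Zara* is an R-expression; Principle C requires it to be free (not bound by any c-commanding expression).
— she: subject of the clause headed by 'considered'; the pronoun c-commands the R-expression — coreference blocked (Principle C).

No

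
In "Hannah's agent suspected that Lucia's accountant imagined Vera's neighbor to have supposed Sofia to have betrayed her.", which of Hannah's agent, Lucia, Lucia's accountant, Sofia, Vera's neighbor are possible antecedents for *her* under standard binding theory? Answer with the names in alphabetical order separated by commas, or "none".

*her* is a pronoun; Principle B requires it to be free in its binding domain — the clause headed by 'betrayed'.
— Hannah's agent: subject of the matrix clause; c-commands the pronoun but lies outside its binding domain — allowed.
— Lucia: possessor inside the subject DP of the clause headed by 'imagined'; does not c-command the pronoun — Principle B does not apply; allowed.
— Lucia's accountant: subject of the clause headed by 'imagined'; c-commands the pronoun but lies outside its binding domain — allowed.
— Sofia: subject of the clause headed by 'betrayed'; c-commands the pronoun within its binding domain — blocked (Principle B).
— Vera's neighbor: subject of the clause headed by 'supposed'; c-commands the pronoun but lies outside its binding domain — allowed.

Hannah's agent, Lucia, Lucia's accountant, Vera's neighbor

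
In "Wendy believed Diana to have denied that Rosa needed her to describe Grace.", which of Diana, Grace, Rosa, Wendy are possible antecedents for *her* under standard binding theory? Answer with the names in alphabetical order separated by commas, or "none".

*her* is a pronoun; Principle B requires it to be free in its binding domain — the clause headed by 'needed'.
— Diana: subject of the clause headed by 'denied'; c-commands the pronoun but lies outside its binding domain — allowed.
— Grace: object of the clause headed by 'describe'; is c-commanded by the pronoun; coreference would bind this R-expression — blocked (Principle C).
— Rosa: subject of the clause headed by 'needed'; c-commands the pronoun within its binding domain — blocked (Principle B).
— Wendy: subject of the matrix clause; c-commands the pronoun but lies outside its binding domain — allowed.

Diana, Wendy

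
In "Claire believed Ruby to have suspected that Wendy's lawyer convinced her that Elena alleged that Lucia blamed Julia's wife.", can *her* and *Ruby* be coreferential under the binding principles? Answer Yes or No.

*Ruby* is an R-expression; Principle C requires it to be free (not bound by any c-commanding expression).
— her: object of the clause headed by 'convinced'; the pronoun does not c-command the R-expression — coreference allowed.

Yes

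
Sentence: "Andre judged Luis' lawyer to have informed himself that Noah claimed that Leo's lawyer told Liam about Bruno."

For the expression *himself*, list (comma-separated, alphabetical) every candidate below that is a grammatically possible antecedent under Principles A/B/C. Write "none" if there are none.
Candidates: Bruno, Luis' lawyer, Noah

*himself* is a reflexive; Principle A requires it to be bound within its binding domain — the clause headed by 'informed'.
— Bruno: second object of the clause headed by 'told'; does not c-command the reflexive — cannot bind it (Principle A).
— Luis' lawyer: subject of the clause headed by 'informed'; c-commands the reflexive within its binding domain — allowed (Principle A).
— Noah: subject of the clause headed by 'claimed'; does not c-command the reflexive — cannot bind it (Principle A).

Luis' lawyer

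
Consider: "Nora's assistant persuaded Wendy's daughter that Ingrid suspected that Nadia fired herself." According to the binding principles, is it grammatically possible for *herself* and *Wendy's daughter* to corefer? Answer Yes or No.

*herself* is a reflexive; Principle A requires it to be bound within its binding domain — the clause headed by 'fired'.
— Wendy's daughter: object of the matrix clause; c-commands the reflexive but lies outside its binding domain — cannot bind it (Principle A).

No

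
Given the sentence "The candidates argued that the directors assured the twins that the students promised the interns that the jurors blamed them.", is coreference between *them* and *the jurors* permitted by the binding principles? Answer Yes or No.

*them* is a pronoun; Principle B requires it to be free in its binding domain — the clause headed by 'blamed'.
— the jurors: subject of the clause headed by 'blamed'; c-commands the pronoun within its binding domain — blocked (Principle B).

No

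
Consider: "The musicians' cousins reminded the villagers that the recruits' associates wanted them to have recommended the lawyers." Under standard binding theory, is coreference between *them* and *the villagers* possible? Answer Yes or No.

*the villagers* is an R-expression; Principle C requires it to be free (not bound by any c-commanding expression).
— them: subject of the clause headed by 'recommended'; the pronoun does not c-command the R-expression — coreference allowed.

Yes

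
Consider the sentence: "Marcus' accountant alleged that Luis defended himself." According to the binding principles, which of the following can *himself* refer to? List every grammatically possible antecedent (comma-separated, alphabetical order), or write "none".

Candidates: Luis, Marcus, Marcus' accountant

Luis

*himself* is a reflexive; Principle A requires it to be bound within its binding domain — the clause headed by 'defended'.
— Luis: subject of the clause headed by 'defended'; c-commands the reflexive within its binding domain — allowed (Principle A).
— Marcus: possessor inside the subject DP of the matrix clause; does not c-command the reflexive — cannot bind it (Principle A).
— Marcus' accountant: subject of the matrix clause; c-commands the reflexive but lies outside its binding domain — cannot bind it (Principle A).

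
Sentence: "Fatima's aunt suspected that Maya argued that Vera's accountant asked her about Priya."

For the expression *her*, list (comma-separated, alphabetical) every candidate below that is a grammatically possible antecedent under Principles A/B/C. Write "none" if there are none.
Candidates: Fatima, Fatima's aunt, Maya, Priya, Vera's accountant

*her* is a pronoun; Principle B requires it to be free in its binding domain — the clause headed by 'asked'.
— Fatima: possessor inside the subject DP of the matrix clause; does not c-command the pronoun — Principle B does not apply; allowed.
— Fatima's aunt: subject of the matrix clause; c-commands the pronoun but lies outside its binding domain — allowed.
— Maya: subject of the clause headed by 'argued'; c-commands the pronoun but lies outside its binding domain — allowed.
— Priya: second object of the clause headed by 'asked'; is c-commanded by the pronoun; coreference would bind this R-expression — blocked (Principle C).
— Vera's accountant: subject of the clause headed by 'asked'; c-commands the pronoun within its binding domain — blocked (Principle B).

Fatima, Fatima's aunt, Maya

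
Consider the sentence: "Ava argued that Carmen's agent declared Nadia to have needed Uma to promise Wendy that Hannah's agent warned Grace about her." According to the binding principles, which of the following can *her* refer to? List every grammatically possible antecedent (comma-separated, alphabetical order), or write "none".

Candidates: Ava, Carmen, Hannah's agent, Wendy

Ava, Carmen, Wendy

*her* is a pronoun; Principle B requires it to be free in its binding domain — the clause headed by 'warned'.
— Ava: subject of the matrix clause; c-commands the pronoun but lies outside its binding domain — allowed.
— Carmen: possessor inside the subject DP of the clause headed by 'declared'; does not c-command the pronoun — Principle B does not apply; allowed.
— Hannah's agent: subject of the clause headed by 'warned'; c-commands the pronoun within its binding domain — blocked (Principle B).
— Wendy: object of the clause headed by 'promise'; c-commands the pronoun but lies outside its binding domain — allowed.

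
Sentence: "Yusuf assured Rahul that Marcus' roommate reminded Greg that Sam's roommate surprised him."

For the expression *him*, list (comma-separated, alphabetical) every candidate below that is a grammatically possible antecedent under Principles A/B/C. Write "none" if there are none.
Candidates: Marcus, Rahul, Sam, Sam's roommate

Marcus, Rahul, Sam

*him* is a pronoun; Principle B requires it to be free in its binding domain — the clause headed by 'surprised'.
— Marcus: possessor inside the subject DP of the clause headed by 'reminded'; does not c-command the pronoun — Principle B does not apply; allowed.
— Rahul: object of the matrix clause; c-commands the pronoun but lies outside its binding domain — allowed.
— Sam: possessor inside the subject DP of the clause headed by 'surprised'; does not c-command the pronoun — Principle B does not apply; allowed.
— Sam's roommate: subject of the clause headed by 'surprised'; c-commands the pronoun within its binding domain — blocked (Principle B).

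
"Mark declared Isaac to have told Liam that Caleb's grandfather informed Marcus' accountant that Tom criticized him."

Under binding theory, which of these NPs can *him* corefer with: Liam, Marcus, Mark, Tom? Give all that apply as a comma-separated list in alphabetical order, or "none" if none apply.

Liam, Marcus, Mark

*him* is a pronoun; Principle B requires it to be free in its binding domain — the clause headed by 'criticized'.
— Liam: object of the clause headed by 'told'; c-commands the pronoun but lies outside its binding domain — allowed.
— Marcus: possessor inside the object DP of the clause headed by 'informed'; does not c-command the pronoun — Principle B does not apply; allowed.
— Mark: subject of the matrix clause; c-commands the pronoun but lies outside its binding domain — allowed.
— Tom: subject of the clause headed by 'criticized'; c-commands the pronoun within its binding domain — blocked (Principle B).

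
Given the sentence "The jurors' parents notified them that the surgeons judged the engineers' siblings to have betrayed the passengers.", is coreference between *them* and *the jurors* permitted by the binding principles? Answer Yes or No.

*them* is a pronoun; Principle B requires it to be free in its binding domain — the matrix clause.
— the jurors: possessor inside the subject DP of the matrix clause; does not c-command the pronoun — Principle B does not apply; allowed.

Yes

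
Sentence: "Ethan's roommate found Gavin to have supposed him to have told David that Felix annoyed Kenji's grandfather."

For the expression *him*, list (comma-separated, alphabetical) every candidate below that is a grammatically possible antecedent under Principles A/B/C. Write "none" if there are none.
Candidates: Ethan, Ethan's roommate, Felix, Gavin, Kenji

Ethan, Ethan's roommate

*him* is a pronoun; Principle B requires it to be free in its binding domain — the clause headed by 'supposed'.
— Ethan: possessor inside the subject DP of the matrix clause; does not c-command the pronoun — Principle B does not apply; allowed.
— Ethan's roommate: subject of the matrix clause; c-commands the pronoun but lies outside its binding domain — allowed.
— Felix: subject of the clause headed by 'annoyed'; is c-commanded by the pronoun; coreference would bind this R-expression — blocked (Principle C).
— Gavin: subject of the clause headed by 'supposed'; c-commands the pronoun within its binding domain — blocked (Principle B).
— Kenji: possessor inside the object DP of the clause headed by 'annoyed'; is c-commanded by the pronoun; coreference would bind this R-expression — blocked (Principle C).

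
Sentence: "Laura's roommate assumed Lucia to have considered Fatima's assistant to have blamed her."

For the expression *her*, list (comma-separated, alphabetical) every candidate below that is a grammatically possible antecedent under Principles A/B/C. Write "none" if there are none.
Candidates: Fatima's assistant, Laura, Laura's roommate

*her* is a pronoun; Principle B requires it to be free in its binding domain — the clause headed by 'blamed'.
— Fatima's assistant: subject of the clause headed by 'blamed'; c-commands the pronoun within its binding domain — blocked (Principle B).
— Laura: possessor inside the subject DP of the matrix clause; does not c-command the pronoun — Principle B does not apply; allowed.
— Laura's roommate: subject of the matrix clause; c-commands the pronoun but lies outside its binding domain — allowed.

Laura, Laura's roommate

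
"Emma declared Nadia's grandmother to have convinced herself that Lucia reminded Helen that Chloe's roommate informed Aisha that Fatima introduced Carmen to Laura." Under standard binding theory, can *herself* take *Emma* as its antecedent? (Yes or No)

*herself* is a reflexive; Principle A requires it to be bound within its binding domain — the clause headed by 'convinced'.
— Emma: subject of the matrix clause; c-commands the reflexive but lies outside its binding domain — cannot bind it (Principle A).

No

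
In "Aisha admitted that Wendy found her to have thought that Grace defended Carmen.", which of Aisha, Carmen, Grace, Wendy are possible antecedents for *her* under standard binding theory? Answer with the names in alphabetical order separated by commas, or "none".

*her* is a pronoun; Principle B requires it to be free in its binding domain — the clause headed by 'found'.
— Aisha: subject of the matrix clause; c-commands the pronoun but lies outside its binding domain — allowed.
— Carmen: object of the clause headed by 'defended'; is c-commanded by the pronoun; coreference would bind this R-expression — blocked (Principle C).
— Grace: subject of the clause headed by 'defended'; is c-commanded by the pronoun; coreference would bind this R-expression — blocked (Principle C).
— Wendy: subject of the clause headed by 'found'; c-commands the pronoun within its binding domain — blocked (Principle B).

Aisha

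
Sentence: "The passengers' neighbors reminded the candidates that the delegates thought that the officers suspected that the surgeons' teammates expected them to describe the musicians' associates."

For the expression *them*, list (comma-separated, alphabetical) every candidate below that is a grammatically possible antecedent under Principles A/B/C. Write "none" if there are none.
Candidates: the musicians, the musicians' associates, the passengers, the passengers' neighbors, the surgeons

the passengers, the passengers' neighbors, the surgeons

*them* is a pronoun; Principle B requires it to be free in its binding domain — the clause headed by 'expected'.
— the musicians: possessor inside the object DP of the clause headed by 'describe'; is c-commanded by the pronoun; coreference would bind this R-expression — blocked (Principle C).
— the musicians' associates: object of the clause headed by 'describe'; is c-commanded by the pronoun; coreference would bind this R-expression — blocked (Principle C).
— the passengers: possessor inside the subject DP of the matrix clause; does not c-command the pronoun — Principle B does not apply; allowed.
— the passengers' neighbors: subject of the matrix clause; c-commands the pronoun but lies outside its binding domain — allowed.
— the surgeons: possessor inside the subject DP of the clause headed by 'expected'; does not c-command the pronoun — Principle B does not apply; allowed.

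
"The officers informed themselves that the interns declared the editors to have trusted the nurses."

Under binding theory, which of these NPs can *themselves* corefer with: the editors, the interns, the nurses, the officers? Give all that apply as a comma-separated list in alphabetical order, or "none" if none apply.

*themselves* is a reflexive; Principle A requires it to be bound within its binding domain — the matrix clause.
— the editors: subject of the clause headed by 'trusted'; does not c-command the reflexive — cannot bind it (Principle A).
— the interns: subject of the clause headed by 'declared'; does not c-command the reflexive — cannot bind it (Principle A).
— the nurses: object of the clause headed by 'trusted'; does not c-command the reflexive — cannot bind it (Principle A).
— the officers: subject of the matrix clause; c-commands the reflexive within its binding domain — allowed (Principle A).

the officers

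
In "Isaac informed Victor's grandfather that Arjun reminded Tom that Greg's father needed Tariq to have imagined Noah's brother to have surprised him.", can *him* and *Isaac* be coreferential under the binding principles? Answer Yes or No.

Yes

*Isaac* is an R-expression; Principle C requires it to be free (not bound by any c-commanding expression).
— him: object of the clause headed by 'surprised'; the pronoun does not c-command the R-expression — coreference allowed.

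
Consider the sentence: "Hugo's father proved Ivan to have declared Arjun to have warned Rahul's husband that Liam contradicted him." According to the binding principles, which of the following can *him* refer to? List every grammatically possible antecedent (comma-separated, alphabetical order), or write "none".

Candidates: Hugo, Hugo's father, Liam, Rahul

Hugo, Hugo's father, Rahul

*him* is a pronoun; Principle B requires it to be free in its binding domain — the clause headed by 'contradicted'.
— Hugo: possessor inside the subject DP of the matrix clause; does not c-command the pronoun — Principle B does not apply; allowed.
— Hugo's father: subject of the matrix clause; c-commands the pronoun but lies outside its binding domain — allowed.
— Liam: subject of the clause headed by 'contradicted'; c-commands the pronoun within its binding domain — blocked (Principle B).
— Rahul: possessor inside the object DP of the clause headed by 'warned'; does not c-command the pronoun — Principle B does not apply; allowed.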